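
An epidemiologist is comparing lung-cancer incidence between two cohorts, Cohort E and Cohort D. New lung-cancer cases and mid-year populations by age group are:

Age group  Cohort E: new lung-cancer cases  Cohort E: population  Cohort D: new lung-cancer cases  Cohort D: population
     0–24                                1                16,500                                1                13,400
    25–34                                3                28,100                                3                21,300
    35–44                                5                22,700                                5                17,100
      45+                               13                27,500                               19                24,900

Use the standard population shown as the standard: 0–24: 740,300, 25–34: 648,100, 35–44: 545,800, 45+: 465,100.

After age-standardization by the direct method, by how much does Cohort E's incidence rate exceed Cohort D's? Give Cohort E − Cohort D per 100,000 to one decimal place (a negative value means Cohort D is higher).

-8.6

Age-specific rates per 100,000 for Cohort E: 6.06, 10.68, 22.03, 47.27.
For Cohort D: 7.46, 14.08, 29.24, 76.31.
Standard total = 2,399,300; weights = 0.3085, 0.2701, 0.2275, 0.1938.
Cohort E: 0.3085×6.06 + 0.2701×10.68 + 0.2275×22.03 + 0.1938×47.27 = 18.9282 per 100,000.
Cohort D: 0.3085×7.46 + 0.2701×14.08 + 0.2275×29.24 + 0.1938×76.31 = 27.5503 per 100,000.
Difference = 18.9282 − 27.5503 = -8.6221.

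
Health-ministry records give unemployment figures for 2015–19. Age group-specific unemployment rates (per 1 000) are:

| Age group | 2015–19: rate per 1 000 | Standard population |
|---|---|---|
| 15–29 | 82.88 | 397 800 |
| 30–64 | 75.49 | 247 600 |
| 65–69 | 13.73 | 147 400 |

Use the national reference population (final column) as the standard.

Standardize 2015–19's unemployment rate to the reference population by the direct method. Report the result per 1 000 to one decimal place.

67.7

Standard total = 792 800; weights = 0.5018, 0.3123, 0.1859.
Standardized rate: 0.5018×82.88 + 0.3123×75.49 + 0.1859×13.73 = 67.7154 per 1 000.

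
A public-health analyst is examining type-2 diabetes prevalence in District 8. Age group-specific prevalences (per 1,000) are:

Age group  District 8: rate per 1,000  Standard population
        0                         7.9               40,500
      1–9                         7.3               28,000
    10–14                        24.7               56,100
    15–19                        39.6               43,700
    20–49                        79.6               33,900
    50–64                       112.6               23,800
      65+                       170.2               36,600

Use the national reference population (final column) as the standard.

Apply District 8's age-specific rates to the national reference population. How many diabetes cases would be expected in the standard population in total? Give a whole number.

Expected diabetes cases = Σ (standard pop × age-specific rate ÷ 1,000)
= 40,500×7.9/1,000 + 28,000×7.3/1,000 + 56,100×24.7/1,000 + 43,700×39.6/1,000 + 33,900×79.6/1,000 + 23,800×112.6/1,000 + 36,600×170.2/1,000
= 319.95 + 204.40 + 1385.67 + 1730.52 + 2698.44 + 2679.88 + 6229.32 = 15248.18.

15248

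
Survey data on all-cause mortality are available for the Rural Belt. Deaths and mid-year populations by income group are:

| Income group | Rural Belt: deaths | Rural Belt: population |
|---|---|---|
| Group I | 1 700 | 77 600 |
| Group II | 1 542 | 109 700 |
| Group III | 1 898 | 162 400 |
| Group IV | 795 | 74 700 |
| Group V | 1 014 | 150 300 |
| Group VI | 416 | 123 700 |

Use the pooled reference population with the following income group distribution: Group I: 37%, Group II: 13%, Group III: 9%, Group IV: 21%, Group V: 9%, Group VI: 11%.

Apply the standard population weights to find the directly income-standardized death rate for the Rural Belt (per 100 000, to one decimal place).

Income-specific rates per 100 000 for the Rural Belt: 2190.72, 1405.65, 1168.72, 1064.26, 674.65, 336.30.
Standard weights: 0.37, 0.13, 0.09, 0.21, 0.09, 0.11.
Standardized rate: 0.3700×2190.72 + 0.1300×1405.65 + 0.0900×1168.72 + 0.2100×1064.26 + 0.0900×674.65 + 0.1100×336.30 = 1419.6917 per 100 000.

1419.7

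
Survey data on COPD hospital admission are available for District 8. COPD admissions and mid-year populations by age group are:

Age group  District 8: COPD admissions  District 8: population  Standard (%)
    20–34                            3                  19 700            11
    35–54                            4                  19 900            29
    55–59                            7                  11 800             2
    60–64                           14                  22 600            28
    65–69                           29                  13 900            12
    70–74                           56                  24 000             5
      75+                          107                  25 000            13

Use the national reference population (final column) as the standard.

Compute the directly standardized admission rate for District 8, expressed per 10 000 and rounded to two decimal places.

11.84

Age-specific rates per 10 000 for District 8: 1.52, 2.01, 5.93, 6.19, 20.86, 23.33, 42.80.
Standard weights: 0.11, 0.29, 0.02, 0.28, 0.12, 0.05, 0.13.
Standardized rate: 0.1100×1.52 + 0.2900×2.01 + 0.0200×5.93 + 0.2800×6.19 + 0.1200×20.86 + 0.0500×23.33 + 0.1300×42.80 = 11.8378 per 10 000.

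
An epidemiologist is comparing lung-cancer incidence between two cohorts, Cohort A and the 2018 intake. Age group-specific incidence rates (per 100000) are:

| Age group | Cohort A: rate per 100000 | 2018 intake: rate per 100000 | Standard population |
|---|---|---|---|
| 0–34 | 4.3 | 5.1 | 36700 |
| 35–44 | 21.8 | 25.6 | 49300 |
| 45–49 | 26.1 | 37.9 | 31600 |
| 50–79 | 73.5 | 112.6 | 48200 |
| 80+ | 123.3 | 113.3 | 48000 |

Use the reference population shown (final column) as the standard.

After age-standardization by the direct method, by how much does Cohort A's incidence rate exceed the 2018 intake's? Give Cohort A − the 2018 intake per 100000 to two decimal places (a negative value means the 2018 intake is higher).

-9.33

Standard total = 213800; weights = 0.1717, 0.2306, 0.1478, 0.2254, 0.2245.
Cohort A: 0.1717×4.3 + 0.2306×21.8 + 0.1478×26.1 + 0.2254×73.5 + 0.2245×123.3 = 53.8747 per 100000.
The 2018 intake: 0.1717×5.1 + 0.2306×25.6 + 0.1478×37.9 + 0.2254×112.6 + 0.2245×113.3 = 63.2021 per 100000.
Difference = 53.8747 − 63.2021 = -9.3274.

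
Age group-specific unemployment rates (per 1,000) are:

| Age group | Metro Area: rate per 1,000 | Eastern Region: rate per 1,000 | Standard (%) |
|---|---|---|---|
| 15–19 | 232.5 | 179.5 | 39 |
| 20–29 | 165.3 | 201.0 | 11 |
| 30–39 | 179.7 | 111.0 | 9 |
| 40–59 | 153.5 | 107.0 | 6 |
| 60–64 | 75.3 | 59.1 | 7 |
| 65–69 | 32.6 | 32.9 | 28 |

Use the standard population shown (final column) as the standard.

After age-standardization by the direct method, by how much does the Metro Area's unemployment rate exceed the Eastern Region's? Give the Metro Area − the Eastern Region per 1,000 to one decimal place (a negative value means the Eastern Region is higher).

Standard weights: 0.39, 0.11, 0.09, 0.06, 0.07, 0.28.
The Metro Area: 0.3900×232.5 + 0.1100×165.3 + 0.0900×179.7 + 0.0600×153.5 + 0.0700×75.3 + 0.2800×32.6 = 148.6400 per 1,000.
The Eastern Region: 0.3900×179.5 + 0.1100×201.0 + 0.0900×111.0 + 0.0600×107.0 + 0.0700×59.1 + 0.2800×32.9 = 121.8740 per 1,000.
Difference = 148.6400 − 121.8740 = 26.7660.

26.8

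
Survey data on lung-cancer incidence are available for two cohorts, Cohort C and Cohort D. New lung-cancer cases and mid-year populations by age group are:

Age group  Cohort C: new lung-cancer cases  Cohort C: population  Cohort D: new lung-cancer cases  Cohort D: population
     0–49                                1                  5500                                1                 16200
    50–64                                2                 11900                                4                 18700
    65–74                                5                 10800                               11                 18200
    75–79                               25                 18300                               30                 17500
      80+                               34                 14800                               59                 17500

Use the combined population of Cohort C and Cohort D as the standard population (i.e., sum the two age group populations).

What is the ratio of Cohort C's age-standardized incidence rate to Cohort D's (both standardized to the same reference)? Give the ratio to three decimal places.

0.744

Age-specific rates per 100000 for Cohort C: 18.18, 16.81, 46.30, 136.61, 229.73.
For Cohort D: 6.17, 21.39, 60.44, 171.43, 337.14.
Combined standard total = 149400; weights = 0.1452, 0.2048, 0.1941, 0.2396, 0.2162.
Cohort C: 0.1452×18.18 + 0.2048×16.81 + 0.1941×46.30 + 0.2396×136.61 + 0.2162×229.73 = 97.4726 per 100000.
Cohort D: 0.1452×6.17 + 0.2048×21.39 + 0.1941×60.44 + 0.2396×171.43 + 0.2162×337.14 = 130.9779 per 100000.
Ratio = 97.4726 ÷ 130.9779 = 0.74419.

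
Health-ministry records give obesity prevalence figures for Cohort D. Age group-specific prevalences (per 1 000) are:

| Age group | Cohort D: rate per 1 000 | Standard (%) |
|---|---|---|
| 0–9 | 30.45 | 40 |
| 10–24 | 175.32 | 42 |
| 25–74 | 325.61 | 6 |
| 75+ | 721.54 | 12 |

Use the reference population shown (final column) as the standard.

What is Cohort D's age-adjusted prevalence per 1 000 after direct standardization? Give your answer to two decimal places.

191.94

Standard weights: 0.40, 0.42, 0.06, 0.12.
Standardized rate: 0.4000×30.45 + 0.4200×175.32 + 0.0600×325.61 + 0.1200×721.54 = 191.9358 per 1 000.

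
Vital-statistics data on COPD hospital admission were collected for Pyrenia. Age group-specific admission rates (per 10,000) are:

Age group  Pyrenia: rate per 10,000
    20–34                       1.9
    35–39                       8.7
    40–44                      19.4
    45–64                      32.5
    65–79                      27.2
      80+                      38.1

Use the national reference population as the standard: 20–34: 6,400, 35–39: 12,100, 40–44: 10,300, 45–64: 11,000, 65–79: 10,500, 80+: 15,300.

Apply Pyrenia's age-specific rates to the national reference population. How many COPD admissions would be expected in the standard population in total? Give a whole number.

Expected COPD admissions = Σ (standard pop × age-specific rate ÷ 10,000)
= 6,400×1.9/10,000 + 12,100×8.7/10,000 + 10,300×19.4/10,000 + 11,000×32.5/10,000 + 10,500×27.2/10,000 + 15,300×38.1/10,000
= 1.22 + 10.53 + 19.98 + 35.75 + 28.56 + 58.29 = 154.33.

154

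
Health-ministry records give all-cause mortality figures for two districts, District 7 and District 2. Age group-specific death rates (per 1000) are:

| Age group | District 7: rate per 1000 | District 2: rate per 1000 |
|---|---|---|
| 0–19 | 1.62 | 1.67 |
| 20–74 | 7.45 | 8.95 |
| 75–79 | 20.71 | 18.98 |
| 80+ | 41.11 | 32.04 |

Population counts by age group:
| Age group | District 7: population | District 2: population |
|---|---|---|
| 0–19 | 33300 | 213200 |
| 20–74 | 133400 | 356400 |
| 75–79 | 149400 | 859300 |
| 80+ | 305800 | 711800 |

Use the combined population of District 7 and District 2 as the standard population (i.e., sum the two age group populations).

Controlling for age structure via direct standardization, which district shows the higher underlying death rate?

Combined standard total = 2762600; weights = 0.0892, 0.1773, 0.3651, 0.3683.
District 7: 0.0892×1.62 + 0.1773×7.45 + 0.3651×20.71 + 0.3683×41.11 = 24.1700 per 1000.
District 2: 0.0892×1.67 + 0.1773×8.95 + 0.3651×18.98 + 0.3683×32.04 = 20.4678 per 1000.

District 7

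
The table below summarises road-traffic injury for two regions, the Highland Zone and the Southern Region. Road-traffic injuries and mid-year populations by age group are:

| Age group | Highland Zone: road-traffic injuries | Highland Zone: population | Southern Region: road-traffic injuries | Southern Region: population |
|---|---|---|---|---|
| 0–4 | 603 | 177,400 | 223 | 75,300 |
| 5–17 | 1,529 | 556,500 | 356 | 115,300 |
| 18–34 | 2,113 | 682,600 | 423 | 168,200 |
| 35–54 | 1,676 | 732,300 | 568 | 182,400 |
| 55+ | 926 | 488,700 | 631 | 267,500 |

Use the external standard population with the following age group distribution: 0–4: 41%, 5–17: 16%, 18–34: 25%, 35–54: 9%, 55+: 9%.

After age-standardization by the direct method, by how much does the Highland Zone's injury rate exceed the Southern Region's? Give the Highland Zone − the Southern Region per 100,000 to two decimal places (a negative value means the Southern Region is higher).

15.41

Age-specific rates per 100,000 for the Highland Zone: 339.91, 274.75, 309.55, 228.87, 189.48.
For the Southern Region: 296.15, 308.76, 251.49, 311.40, 235.89.
Standard weights: 0.41, 0.16, 0.25, 0.09, 0.09.
The Highland Zone: 0.4100×339.91 + 0.1600×274.75 + 0.2500×309.55 + 0.0900×228.87 + 0.0900×189.48 = 298.3629 per 100,000.
The Southern Region: 0.4100×296.15 + 0.1600×308.76 + 0.2500×251.49 + 0.0900×311.40 + 0.0900×235.89 = 282.9503 per 100,000.
Difference = 298.3629 − 282.9503 = 15.4126.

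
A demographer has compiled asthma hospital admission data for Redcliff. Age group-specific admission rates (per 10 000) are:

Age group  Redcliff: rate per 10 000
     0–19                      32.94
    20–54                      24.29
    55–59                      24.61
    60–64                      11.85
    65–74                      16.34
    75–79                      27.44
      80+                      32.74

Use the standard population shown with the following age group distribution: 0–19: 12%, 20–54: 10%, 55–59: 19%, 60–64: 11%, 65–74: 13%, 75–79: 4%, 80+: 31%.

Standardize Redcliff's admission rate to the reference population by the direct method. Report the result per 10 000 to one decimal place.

Standard weights: 0.12, 0.10, 0.19, 0.11, 0.13, 0.04, 0.31.
Standardized rate: 0.1200×32.94 + 0.1000×24.29 + 0.1900×24.61 + 0.1100×11.85 + 0.1300×16.34 + 0.0400×27.44 + 0.3100×32.74 = 25.7324 per 10 000.

25.7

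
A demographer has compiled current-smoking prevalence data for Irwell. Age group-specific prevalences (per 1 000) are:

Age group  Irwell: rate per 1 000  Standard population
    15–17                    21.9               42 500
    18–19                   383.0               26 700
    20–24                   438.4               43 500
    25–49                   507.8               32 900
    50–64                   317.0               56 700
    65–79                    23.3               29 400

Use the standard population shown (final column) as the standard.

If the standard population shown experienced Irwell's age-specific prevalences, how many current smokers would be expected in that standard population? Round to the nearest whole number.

Expected current smokers = Σ (standard pop × age-specific rate ÷ 1 000)
= 42 500×21.9/1 000 + 26 700×383.0/1 000 + 43 500×438.4/1 000 + 32 900×507.8/1 000 + 56 700×317.0/1 000 + 29 400×23.3/1 000
= 930.75 + 10226.10 + 19070.40 + 16706.62 + 17973.90 + 685.02 = 65592.79.

65593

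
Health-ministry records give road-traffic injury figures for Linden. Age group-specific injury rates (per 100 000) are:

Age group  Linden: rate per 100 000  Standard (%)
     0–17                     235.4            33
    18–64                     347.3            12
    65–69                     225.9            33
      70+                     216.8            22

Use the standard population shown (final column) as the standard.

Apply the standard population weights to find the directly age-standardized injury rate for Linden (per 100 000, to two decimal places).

Standard weights: 0.33, 0.12, 0.33, 0.22.
Standardized rate: 0.3300×235.4 + 0.1200×347.3 + 0.3300×225.9 + 0.2200×216.8 = 241.6010 per 100 000.

241.60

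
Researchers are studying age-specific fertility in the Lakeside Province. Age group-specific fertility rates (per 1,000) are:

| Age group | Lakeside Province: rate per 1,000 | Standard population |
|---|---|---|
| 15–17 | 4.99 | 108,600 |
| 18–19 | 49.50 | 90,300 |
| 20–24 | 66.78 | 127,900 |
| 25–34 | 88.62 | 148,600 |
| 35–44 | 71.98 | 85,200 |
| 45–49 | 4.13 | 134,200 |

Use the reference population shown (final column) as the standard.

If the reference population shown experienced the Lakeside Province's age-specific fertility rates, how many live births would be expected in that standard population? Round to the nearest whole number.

Expected live births = Σ (standard pop × age-specific rate ÷ 1,000)
= 108,600×4.99/1,000 + 90,300×49.50/1,000 + 127,900×66.78/1,000 + 148,600×88.62/1,000 + 85,200×71.98/1,000 + 134,200×4.13/1,000
= 541.91 + 4469.85 + 8541.16 + 13168.93 + 6132.70 + 554.25 = 33408.80.

33409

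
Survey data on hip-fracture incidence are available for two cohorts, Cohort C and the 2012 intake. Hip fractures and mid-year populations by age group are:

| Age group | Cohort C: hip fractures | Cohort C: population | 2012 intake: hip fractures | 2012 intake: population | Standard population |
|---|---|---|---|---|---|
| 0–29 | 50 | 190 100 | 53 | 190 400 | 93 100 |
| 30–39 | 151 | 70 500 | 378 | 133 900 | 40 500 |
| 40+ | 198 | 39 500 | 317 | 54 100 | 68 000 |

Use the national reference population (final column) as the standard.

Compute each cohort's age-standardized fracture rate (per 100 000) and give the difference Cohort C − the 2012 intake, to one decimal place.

-43.0

Age-specific rates per 100 000 for Cohort C: 26.30, 214.18, 501.27.
For the 2012 intake: 27.84, 282.30, 585.95.
Standard total = 201 600; weights = 0.4618, 0.2009, 0.3373.
Cohort C: 0.4618×26.30 + 0.2009×214.18 + 0.3373×501.27 = 224.2523 per 100 000.
The 2012 intake: 0.4618×27.84 + 0.2009×282.30 + 0.3373×585.95 = 267.2095 per 100 000.
Difference = 224.2523 − 267.2095 = -42.9572.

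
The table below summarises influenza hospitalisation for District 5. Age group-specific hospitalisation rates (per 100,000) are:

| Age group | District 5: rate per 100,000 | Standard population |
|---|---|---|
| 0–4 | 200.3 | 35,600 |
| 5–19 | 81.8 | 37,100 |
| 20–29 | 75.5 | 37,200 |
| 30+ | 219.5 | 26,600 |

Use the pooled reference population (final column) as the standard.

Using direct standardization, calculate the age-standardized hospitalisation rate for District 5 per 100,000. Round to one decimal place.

Standard total = 136,500; weights = 0.2608, 0.2718, 0.2725, 0.1949.
Standardized rate: 0.2608×200.3 + 0.2718×81.8 + 0.2725×75.5 + 0.1949×219.5 = 137.8224 per 100,000.

137.8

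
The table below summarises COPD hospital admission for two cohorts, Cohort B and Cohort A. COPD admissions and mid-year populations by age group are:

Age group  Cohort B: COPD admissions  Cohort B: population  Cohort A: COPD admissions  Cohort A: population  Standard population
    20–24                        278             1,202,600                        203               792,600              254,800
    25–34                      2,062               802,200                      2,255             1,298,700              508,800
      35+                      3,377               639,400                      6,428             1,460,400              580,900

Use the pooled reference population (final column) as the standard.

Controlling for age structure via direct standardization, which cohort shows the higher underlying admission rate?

Age-specific rates per 10,000 for Cohort B: 2.31, 25.70, 52.82.
For Cohort A: 2.56, 17.36, 44.02.
Standard total = 1,344,500; weights = 0.1895, 0.3784, 0.4321.
Cohort B: 0.1895×2.31 + 0.3784×25.70 + 0.4321×52.82 = 32.9845 per 10,000.
Cohort A: 0.1895×2.56 + 0.3784×17.36 + 0.4321×44.02 = 26.0734 per 10,000.
The crude rates (21.62 vs 25.02) would put Cohort A higher, but that reflects its age composition; once standardized to a common age structure, Cohort B has the higher underlying rate.

Cohort B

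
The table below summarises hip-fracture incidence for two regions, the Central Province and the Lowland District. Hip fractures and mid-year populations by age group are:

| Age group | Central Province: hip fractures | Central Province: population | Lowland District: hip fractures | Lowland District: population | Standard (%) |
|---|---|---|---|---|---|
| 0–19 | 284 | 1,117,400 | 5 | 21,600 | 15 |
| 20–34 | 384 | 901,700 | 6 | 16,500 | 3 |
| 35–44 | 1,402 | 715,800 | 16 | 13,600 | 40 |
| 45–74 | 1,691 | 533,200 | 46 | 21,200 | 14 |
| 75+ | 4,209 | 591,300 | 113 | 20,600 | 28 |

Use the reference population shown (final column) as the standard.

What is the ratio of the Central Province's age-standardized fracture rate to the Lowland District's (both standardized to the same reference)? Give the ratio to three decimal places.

Age-specific rates per 100,000 for the Central Province: 25.42, 42.59, 195.86, 317.14, 711.82.
For the Lowland District: 23.15, 36.36, 117.65, 216.98, 548.54.
Standard weights: 0.15, 0.03, 0.40, 0.14, 0.28.
The Central Province: 0.1500×25.42 + 0.0300×42.59 + 0.4000×195.86 + 0.1400×317.14 + 0.2800×711.82 = 327.1458 per 100,000.
The Lowland District: 0.1500×23.15 + 0.0300×36.36 + 0.4000×117.65 + 0.1400×216.98 + 0.2800×548.54 = 235.5915 per 100,000.
Ratio = 327.1458 ÷ 235.5915 = 1.38861.

1.389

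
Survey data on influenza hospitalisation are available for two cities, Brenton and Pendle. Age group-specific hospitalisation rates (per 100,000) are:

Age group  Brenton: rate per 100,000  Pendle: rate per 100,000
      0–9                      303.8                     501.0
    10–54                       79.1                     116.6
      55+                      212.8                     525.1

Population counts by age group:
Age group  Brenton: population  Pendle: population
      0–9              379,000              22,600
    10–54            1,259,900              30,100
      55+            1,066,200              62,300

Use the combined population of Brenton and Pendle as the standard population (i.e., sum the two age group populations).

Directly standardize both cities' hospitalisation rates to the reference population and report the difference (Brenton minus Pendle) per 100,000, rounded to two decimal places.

-170.21

Combined standard total = 2,820,100; weights = 0.1424, 0.4574, 0.4002.
Brenton: 0.1424×303.8 + 0.4574×79.1 + 0.4002×212.8 = 164.6005 per 100,000.
Pendle: 0.1424×501.0 + 0.4574×116.6 + 0.4002×525.1 = 334.8076 per 100,000.
Difference = 164.6005 − 334.8076 = -170.2071.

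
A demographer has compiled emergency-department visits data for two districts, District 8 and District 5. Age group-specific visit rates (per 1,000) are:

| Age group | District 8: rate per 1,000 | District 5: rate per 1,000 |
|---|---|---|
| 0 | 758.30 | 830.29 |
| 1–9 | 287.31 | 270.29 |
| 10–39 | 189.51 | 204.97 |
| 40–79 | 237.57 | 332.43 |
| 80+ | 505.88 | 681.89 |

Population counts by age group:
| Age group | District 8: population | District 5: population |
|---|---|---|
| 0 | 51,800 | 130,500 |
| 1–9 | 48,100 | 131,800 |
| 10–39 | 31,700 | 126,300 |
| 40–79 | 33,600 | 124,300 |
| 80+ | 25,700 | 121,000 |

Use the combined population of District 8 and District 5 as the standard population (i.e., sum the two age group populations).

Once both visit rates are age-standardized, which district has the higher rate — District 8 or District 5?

Combined standard total = 824,800; weights = 0.2210, 0.2181, 0.1916, 0.1914, 0.1779.
District 8: 0.2210×758.30 + 0.2181×287.31 + 0.1916×189.51 + 0.1914×237.57 + 0.1779×505.88 = 402.0279 per 1,000.
District 5: 0.2210×830.29 + 0.2181×270.29 + 0.1916×204.97 + 0.1914×332.43 + 0.1779×681.89 = 466.6540 per 1,000.

District 5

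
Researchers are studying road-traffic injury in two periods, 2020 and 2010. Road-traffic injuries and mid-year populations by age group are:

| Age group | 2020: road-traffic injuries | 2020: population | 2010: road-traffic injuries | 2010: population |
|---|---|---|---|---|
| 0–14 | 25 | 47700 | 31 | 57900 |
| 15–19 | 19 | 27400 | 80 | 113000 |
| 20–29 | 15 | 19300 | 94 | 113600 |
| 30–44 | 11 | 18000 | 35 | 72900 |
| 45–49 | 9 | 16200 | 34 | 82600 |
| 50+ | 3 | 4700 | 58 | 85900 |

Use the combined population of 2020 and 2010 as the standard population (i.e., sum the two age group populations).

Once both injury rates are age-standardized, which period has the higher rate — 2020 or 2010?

Age-specific rates per 100000 for 2020: 52.41, 69.34, 77.72, 61.11, 55.56, 63.83.
For 2010: 53.54, 70.80, 82.75, 48.01, 41.16, 67.52.
Combined standard total = 659200; weights = 0.1602, 0.2130, 0.2016, 0.1379, 0.1499, 0.1374.
2020: 0.1602×52.41 + 0.2130×69.34 + 0.2016×77.72 + 0.1379×61.11 + 0.1499×55.56 + 0.1374×63.83 = 64.3602 per 100000.
2010: 0.1602×53.54 + 0.2130×70.80 + 0.2016×82.75 + 0.1379×48.01 + 0.1499×41.16 + 0.1374×67.52 = 62.4076 per 100000.
The crude rates (61.52 vs 63.13) would put 2010 higher, but that reflects its age composition; once standardized to a common age structure, 2020 has the higher underlying rate.

2020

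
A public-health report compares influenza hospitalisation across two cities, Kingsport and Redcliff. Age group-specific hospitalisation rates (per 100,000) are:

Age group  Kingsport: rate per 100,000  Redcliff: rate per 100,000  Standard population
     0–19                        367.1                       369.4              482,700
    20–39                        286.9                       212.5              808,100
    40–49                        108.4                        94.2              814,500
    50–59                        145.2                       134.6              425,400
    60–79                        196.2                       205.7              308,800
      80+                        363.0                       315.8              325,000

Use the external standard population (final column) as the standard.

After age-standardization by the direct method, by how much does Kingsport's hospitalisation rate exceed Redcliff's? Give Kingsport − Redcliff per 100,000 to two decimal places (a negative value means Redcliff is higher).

Standard total = 3,164,500; weights = 0.1525, 0.2554, 0.2574, 0.1344, 0.0976, 0.1027.
Kingsport: 0.1525×367.1 + 0.2554×286.9 + 0.2574×108.4 + 0.1344×145.2 + 0.0976×196.2 + 0.1027×363.0 = 233.1062 per 100,000.
Redcliff: 0.1525×369.4 + 0.2554×212.5 + 0.2574×94.2 + 0.1344×134.6 + 0.0976×205.7 + 0.1027×315.8 = 205.4576 per 100,000.
Difference = 233.1062 − 205.4576 = 27.6486.

27.65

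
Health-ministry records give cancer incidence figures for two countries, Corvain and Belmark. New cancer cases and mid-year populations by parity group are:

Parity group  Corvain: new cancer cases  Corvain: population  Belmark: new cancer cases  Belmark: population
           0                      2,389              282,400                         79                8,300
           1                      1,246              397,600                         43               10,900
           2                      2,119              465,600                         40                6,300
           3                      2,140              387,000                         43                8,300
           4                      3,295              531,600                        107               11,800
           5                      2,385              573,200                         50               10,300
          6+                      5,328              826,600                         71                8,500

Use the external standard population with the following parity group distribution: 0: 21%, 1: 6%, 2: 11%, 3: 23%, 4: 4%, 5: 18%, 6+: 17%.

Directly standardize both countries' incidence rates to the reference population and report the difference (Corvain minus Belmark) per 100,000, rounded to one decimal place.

-95.2

Parity-specific rates per 100,000 for Corvain: 845.96, 313.38, 455.11, 552.97, 619.83, 416.09, 644.57.
For Belmark: 951.81, 394.50, 634.92, 518.07, 906.78, 485.44, 835.29.
Standard weights: 0.21, 0.06, 0.11, 0.23, 0.04, 0.18, 0.17.
Corvain: 0.2100×845.96 + 0.0600×313.38 + 0.1100×455.11 + 0.2300×552.97 + 0.0400×619.83 + 0.1800×416.09 + 0.1700×644.57 = 582.9658 per 100,000.
Belmark: 0.2100×951.81 + 0.0600×394.50 + 0.1100×634.92 + 0.2300×518.07 + 0.0400×906.78 + 0.1800×485.44 + 0.1700×835.29 = 678.1970 per 100,000.
Difference = 582.9658 − 678.1970 = -95.2312.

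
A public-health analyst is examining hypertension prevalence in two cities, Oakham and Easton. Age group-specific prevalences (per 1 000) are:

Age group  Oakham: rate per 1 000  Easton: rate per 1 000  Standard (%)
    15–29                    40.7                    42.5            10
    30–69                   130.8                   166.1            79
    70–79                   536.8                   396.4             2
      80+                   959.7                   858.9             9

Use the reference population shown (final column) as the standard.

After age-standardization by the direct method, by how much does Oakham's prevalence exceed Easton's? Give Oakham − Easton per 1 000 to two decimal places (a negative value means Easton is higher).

Standard weights: 0.10, 0.79, 0.02, 0.09.
Oakham: 0.1000×40.7 + 0.7900×130.8 + 0.0200×536.8 + 0.0900×959.7 = 204.5110 per 1 000.
Easton: 0.1000×42.5 + 0.7900×166.1 + 0.0200×396.4 + 0.0900×858.9 = 220.6980 per 1 000.
Difference = 204.5110 − 220.6980 = -16.1870.

-16.19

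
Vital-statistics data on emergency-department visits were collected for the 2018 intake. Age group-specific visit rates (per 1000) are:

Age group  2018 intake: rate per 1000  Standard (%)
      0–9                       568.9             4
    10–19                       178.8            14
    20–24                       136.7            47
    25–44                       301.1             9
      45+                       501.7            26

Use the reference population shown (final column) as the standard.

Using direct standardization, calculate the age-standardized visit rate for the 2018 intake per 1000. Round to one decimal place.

269.6

Standard weights: 0.04, 0.14, 0.47, 0.09, 0.26.
Standardized rate: 0.0400×568.9 + 0.1400×178.8 + 0.4700×136.7 + 0.0900×301.1 + 0.2600×501.7 = 269.5780 per 1000.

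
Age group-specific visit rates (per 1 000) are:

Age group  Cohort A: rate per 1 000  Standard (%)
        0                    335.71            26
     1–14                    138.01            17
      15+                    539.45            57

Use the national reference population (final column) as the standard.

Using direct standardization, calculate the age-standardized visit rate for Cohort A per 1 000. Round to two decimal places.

418.23

Standard weights: 0.26, 0.17, 0.57.
Standardized rate: 0.2600×335.71 + 0.1700×138.01 + 0.5700×539.45 = 418.2328 per 1 000.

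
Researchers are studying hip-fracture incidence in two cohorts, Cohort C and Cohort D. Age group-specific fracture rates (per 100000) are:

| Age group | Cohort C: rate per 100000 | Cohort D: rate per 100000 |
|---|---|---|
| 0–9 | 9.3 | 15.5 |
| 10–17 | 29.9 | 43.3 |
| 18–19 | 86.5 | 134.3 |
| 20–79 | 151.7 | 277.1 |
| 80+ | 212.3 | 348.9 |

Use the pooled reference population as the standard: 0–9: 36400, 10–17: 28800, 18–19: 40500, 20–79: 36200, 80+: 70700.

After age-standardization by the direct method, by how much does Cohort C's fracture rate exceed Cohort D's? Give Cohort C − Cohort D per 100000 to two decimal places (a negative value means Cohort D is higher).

Standard total = 212600; weights = 0.1712, 0.1355, 0.1905, 0.1703, 0.3325.
Cohort C: 0.1712×9.3 + 0.1355×29.9 + 0.1905×86.5 + 0.1703×151.7 + 0.3325×212.3 = 118.5515 per 100000.
Cohort D: 0.1712×15.5 + 0.1355×43.3 + 0.1905×134.3 + 0.1703×277.1 + 0.3325×348.9 = 197.3125 per 100000.
Difference = 118.5515 − 197.3125 = -78.7611.

-78.76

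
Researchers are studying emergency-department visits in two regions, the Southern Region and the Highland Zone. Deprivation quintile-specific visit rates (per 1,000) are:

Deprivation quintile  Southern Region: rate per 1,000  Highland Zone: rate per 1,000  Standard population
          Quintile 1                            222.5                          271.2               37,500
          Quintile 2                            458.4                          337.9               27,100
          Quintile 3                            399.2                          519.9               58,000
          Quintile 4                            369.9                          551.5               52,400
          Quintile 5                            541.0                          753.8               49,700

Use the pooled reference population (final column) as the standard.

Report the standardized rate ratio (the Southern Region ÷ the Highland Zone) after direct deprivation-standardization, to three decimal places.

0.779

Standard total = 224,700; weights = 0.1669, 0.1206, 0.2581, 0.2332, 0.2212.
The Southern Region: 0.1669×222.5 + 0.1206×458.4 + 0.2581×399.2 + 0.2332×369.9 + 0.2212×541.0 = 401.3816 per 1,000.
The Highland Zone: 0.1669×271.2 + 0.1206×337.9 + 0.2581×519.9 + 0.2332×551.5 + 0.2212×753.8 = 515.5485 per 1,000.
Ratio = 401.3816 ÷ 515.5485 = 0.77855.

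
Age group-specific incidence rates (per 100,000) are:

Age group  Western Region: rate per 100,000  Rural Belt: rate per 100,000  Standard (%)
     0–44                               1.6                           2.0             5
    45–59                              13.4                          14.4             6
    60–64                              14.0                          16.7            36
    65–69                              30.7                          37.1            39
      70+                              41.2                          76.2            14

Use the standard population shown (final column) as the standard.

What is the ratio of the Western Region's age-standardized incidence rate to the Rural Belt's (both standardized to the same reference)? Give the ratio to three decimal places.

0.737

Standard weights: 0.05, 0.06, 0.36, 0.39, 0.14.
The Western Region: 0.0500×1.6 + 0.0600×13.4 + 0.3600×14.0 + 0.3900×30.7 + 0.1400×41.2 = 23.6650 per 100,000.
The Rural Belt: 0.0500×2.0 + 0.0600×14.4 + 0.3600×16.7 + 0.3900×37.1 + 0.1400×76.2 = 32.1130 per 100,000.
Ratio = 23.6650 ÷ 32.1130 = 0.73693.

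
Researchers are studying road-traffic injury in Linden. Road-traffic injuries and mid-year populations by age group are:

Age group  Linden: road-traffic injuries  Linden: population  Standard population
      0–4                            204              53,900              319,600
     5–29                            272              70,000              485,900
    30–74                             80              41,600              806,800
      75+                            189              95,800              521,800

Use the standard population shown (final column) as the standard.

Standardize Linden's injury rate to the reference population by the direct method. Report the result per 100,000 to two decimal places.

Age-specific rates per 100,000 for Linden: 378.48, 388.57, 192.31, 197.29.
Standard total = 2,134,100; weights = 0.1498, 0.2277, 0.3781, 0.2445.
Standardized rate: 0.1498×378.48 + 0.2277×388.57 + 0.3781×192.31 + 0.2445×197.29 = 266.0917 per 100,000.

266.09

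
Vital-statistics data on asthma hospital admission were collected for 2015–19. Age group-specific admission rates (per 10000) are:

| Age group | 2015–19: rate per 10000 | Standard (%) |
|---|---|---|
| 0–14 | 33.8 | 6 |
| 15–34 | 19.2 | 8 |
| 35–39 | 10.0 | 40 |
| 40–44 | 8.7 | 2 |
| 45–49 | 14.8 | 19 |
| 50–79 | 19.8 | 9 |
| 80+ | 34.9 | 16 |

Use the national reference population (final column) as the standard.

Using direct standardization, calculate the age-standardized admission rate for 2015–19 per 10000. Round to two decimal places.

Standard weights: 0.06, 0.08, 0.40, 0.02, 0.19, 0.09, 0.16.
Standardized rate: 0.0600×33.8 + 0.0800×19.2 + 0.4000×10.0 + 0.0200×8.7 + 0.1900×14.8 + 0.0900×19.8 + 0.1600×34.9 = 17.9160 per 10000.

17.92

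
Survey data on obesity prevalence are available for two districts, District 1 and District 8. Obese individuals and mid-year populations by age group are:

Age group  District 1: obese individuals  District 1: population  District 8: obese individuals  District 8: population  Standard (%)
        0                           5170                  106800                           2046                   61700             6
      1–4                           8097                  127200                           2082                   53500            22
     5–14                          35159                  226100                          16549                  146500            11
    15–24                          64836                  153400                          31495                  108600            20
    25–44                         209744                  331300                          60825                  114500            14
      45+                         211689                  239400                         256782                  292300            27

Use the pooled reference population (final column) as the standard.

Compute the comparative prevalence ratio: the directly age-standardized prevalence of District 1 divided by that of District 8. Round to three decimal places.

Age-specific rates per 1000 for District 1: 48.408, 63.656, 155.502, 422.660, 633.094, 884.248.
For District 8: 33.160, 38.916, 112.962, 290.009, 531.223, 878.488.
Standard weights: 0.06, 0.22, 0.11, 0.20, 0.14, 0.27.
District 1: 0.0600×48.408 + 0.2200×63.656 + 0.1100×155.502 + 0.2000×422.660 + 0.1400×633.094 + 0.2700×884.248 = 445.9260 per 1000.
District 8: 0.0600×33.160 + 0.2200×38.916 + 0.1100×112.962 + 0.2000×290.009 + 0.1400×531.223 + 0.2700×878.488 = 392.5417 per 1000.
Ratio = 445.9260 ÷ 392.5417 = 1.13600.

1.136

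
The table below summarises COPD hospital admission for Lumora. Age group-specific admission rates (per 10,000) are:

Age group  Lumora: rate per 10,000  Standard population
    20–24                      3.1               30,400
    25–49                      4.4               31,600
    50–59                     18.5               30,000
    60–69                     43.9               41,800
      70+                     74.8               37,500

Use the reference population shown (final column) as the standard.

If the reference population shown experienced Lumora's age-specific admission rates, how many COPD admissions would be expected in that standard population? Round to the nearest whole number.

543

Expected COPD admissions = Σ (standard pop × age-specific rate ÷ 10,000)
= 30,400×3.1/10,000 + 31,600×4.4/10,000 + 30,000×18.5/10,000 + 41,800×43.9/10,000 + 37,500×74.8/10,000
= 9.42 + 13.90 + 55.50 + 183.50 + 280.50 = 542.83.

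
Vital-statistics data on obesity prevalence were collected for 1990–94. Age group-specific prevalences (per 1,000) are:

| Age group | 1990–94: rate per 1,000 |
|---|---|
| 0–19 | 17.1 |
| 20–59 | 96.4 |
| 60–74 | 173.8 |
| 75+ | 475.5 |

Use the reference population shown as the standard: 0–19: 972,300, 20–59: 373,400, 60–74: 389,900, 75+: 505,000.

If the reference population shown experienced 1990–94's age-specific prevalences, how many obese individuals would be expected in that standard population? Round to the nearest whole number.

Expected obese individuals = Σ (standard pop × age-specific rate ÷ 1,000)
= 972,300×17.1/1,000 + 373,400×96.4/1,000 + 389,900×173.8/1,000 + 505,000×475.5/1,000
= 16626.33 + 35995.76 + 67764.62 + 240127.50 = 360514.21.

360514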